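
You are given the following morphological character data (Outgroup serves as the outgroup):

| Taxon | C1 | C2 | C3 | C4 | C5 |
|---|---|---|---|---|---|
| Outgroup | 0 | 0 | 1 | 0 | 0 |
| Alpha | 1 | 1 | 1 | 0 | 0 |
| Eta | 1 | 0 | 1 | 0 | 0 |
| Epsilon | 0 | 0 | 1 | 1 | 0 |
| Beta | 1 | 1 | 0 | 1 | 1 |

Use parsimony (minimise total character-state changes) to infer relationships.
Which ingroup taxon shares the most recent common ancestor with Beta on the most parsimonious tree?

Character polarity is set by the outgroup: the derived state is whichever differs from the outgroup's state, so for C3 the derived state is '0', and for the remaining characters it is '1'.
C1: derived state '1' in Alpha, Beta, and Eta only — synapomorphy for {Alpha, Beta, Eta}.
C2 (derived state '1') is shared by Alpha and Beta — a synapomorphy uniting that clade.
C3: derived state '0' in Beta only — an autapomorphy, so it tells us nothing about relationships among taxa.
C4 groups Beta and Epsilon, which is incompatible with the clades supported by the remaining characters; treating it as convergent (homoplasy) costs fewer steps than any alternative tree.
C5 (derived state '1') is unique to Beta (autapomorphy; uninformative for grouping).
Most parsimonious ingroup topology: (((Alpha,Beta),Eta),Epsilon).
Beta and Alpha form a cherry on this tree, so they are sister taxa.

Alpha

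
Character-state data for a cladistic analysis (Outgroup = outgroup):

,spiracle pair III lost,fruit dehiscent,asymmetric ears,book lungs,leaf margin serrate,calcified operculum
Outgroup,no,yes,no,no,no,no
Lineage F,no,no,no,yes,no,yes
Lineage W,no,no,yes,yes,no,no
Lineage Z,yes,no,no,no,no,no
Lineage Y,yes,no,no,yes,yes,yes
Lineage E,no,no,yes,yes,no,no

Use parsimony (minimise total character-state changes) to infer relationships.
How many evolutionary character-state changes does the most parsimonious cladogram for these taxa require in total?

Character polarity is set by the outgroup: the derived state is whichever differs from the outgroup's state, so for fruit dehiscent the derived state is 'no', and for the remaining characters it is 'yes'.
spiracle pair III lost groups Lineage Y and Lineage Z, which is incompatible with the clades supported by the remaining characters; treating it as convergent (homoplasy) costs fewer steps than any alternative tree.
All ingroup taxa share the derived state 'no' for fruit dehiscent; it defines the ingroup but does not resolve relationships within it.
asymmetric ears (derived state 'yes') is shared by Lineage E and Lineage W — a synapomorphy uniting that clade.
book lungs: derived state 'yes' in Lineage E, Lineage F, Lineage W, and Lineage Y only — synapomorphy for {Lineage E, Lineage F, Lineage W, Lineage Y}.
leaf margin serrate: derived state 'yes' in Lineage Y only — an autapomorphy, so it tells us nothing about relationships among taxa.
Only Lineage F and Lineage Y show the derived state 'yes' for calcified operculum, supporting them as a clade.
Most parsimonious ingroup topology: (((Lineage F,Lineage Y),(Lineage W,Lineage E)),Lineage Z).
Changes per character on this tree: spiracle pair III lost: 2; fruit dehiscent: 1; asymmetric ears: 1; book lungs: 1; leaf margin serrate: 1; calcified operculum: 1.
Total = 7.

7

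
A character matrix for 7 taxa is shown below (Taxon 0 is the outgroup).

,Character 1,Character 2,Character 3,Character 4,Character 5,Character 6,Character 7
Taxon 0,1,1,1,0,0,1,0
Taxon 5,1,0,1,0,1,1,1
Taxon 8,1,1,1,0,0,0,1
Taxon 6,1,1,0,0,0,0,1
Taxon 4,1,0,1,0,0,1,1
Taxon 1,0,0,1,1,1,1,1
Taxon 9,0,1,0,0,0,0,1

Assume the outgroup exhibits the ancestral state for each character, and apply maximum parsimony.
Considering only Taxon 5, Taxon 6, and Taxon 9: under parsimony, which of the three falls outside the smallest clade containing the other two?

Character polarity is set by the outgroup: the derived state is whichever differs from the outgroup's state, so for Character 1, Character 2, Character 3, Character 6 the derived state is '0', and for the remaining characters it is '1'.
Character 1 (state '0') occurs in Taxon 1 and Taxon 9 but conflicts with the nesting implied by the other characters — most parsimoniously interpreted as homoplasy.
Character 2: derived state '0' in Taxon 1, Taxon 4, and Taxon 5 only — synapomorphy for {Taxon 1, Taxon 4, Taxon 5}.
Character 3 (derived state '0') is shared by Taxon 6 and Taxon 9 — a synapomorphy uniting that clade.
Character 4 (derived state '1') is unique to Taxon 1 (autapomorphy; uninformative for grouping).
Character 5: derived state '1' in Taxon 1 and Taxon 5 only — synapomorphy for {Taxon 1, Taxon 5}.
Character 6: derived state '0' in Taxon 6, Taxon 8, and Taxon 9 only — synapomorphy for {Taxon 6, Taxon 8, Taxon 9}.
Character 7 (derived state '1') is shared by all ingroup taxa — unites the whole ingroup.
Most parsimonious ingroup topology: (((Taxon 5,Taxon 1),Taxon 4),(Taxon 8,(Taxon 6,Taxon 9))).
Taxon 6 and Taxon 9 share a more recent common ancestor with each other than either does with Taxon 5, so Taxon 5 is the least closely related of the three.

Taxon 5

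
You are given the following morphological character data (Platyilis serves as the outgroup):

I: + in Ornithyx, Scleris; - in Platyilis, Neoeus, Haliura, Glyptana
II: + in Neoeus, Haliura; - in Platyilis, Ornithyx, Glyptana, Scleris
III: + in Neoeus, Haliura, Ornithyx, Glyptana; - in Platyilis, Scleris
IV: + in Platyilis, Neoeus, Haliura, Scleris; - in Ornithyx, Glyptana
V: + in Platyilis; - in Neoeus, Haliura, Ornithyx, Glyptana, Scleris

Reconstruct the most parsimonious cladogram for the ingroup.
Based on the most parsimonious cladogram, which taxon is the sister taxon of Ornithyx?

Glyptana

Character polarity is set by the outgroup: the derived state is whichever differs from the outgroup's state, so for IV, V the derived state is '-', and for the remaining characters it is '+'.
I groups Ornithyx and Scleris, which is incompatible with the clades supported by the remaining characters; treating it as convergent (homoplasy) costs fewer steps than any alternative tree.
Only Haliura and Neoeus show the derived state '+' for II, supporting them as a clade.
Only Glyptana, Haliura, Neoeus, and Ornithyx show the derived state '+' for III, supporting them as a clade.
IV: derived state '-' in Glyptana and Ornithyx only — synapomorphy for {Glyptana, Ornithyx}.
All ingroup taxa share the derived state '-' for V; it defines the ingroup but does not resolve relationships within it.
Most parsimonious ingroup topology: (((Neoeus,Haliura),(Ornithyx,Glyptana)),Scleris).
Ornithyx and Glyptana form a cherry on this tree, so they are sister taxa.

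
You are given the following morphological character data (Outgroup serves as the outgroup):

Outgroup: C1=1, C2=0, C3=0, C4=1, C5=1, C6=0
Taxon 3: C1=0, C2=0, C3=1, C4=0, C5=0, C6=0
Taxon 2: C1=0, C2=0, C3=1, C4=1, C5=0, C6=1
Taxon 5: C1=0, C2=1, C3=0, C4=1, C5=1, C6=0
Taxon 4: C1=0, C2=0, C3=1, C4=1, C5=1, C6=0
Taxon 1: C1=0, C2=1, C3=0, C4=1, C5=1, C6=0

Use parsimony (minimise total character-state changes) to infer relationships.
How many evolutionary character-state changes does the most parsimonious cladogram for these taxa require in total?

Character polarity is set by the outgroup: the derived state is whichever differs from the outgroup's state, so for C1, C4, C5 the derived state is '0', and for the remaining characters it is '1'.
All ingroup taxa share the derived state '0' for C1; it defines the ingroup but does not resolve relationships within it.
Only Taxon 1 and Taxon 5 show the derived state '1' for C2, supporting them as a clade.
C3: derived state '1' in Taxon 2, Taxon 3, and Taxon 4 only — synapomorphy for {Taxon 2, Taxon 3, Taxon 4}.
C4 (derived state '0') is unique to Taxon 3 (autapomorphy; uninformative for grouping).
Only Taxon 2 and Taxon 3 show the derived state '0' for C5, supporting them as a clade.
C6 (derived state '1') is unique to Taxon 2 (autapomorphy; uninformative for grouping).
Most parsimonious ingroup topology: (((Taxon 3,Taxon 2),Taxon 4),(Taxon 5,Taxon 1)).
Changes per character on this tree: C1: 1; C2: 1; C3: 1; C4: 1; C5: 1; C6: 1.
Total = 6.

6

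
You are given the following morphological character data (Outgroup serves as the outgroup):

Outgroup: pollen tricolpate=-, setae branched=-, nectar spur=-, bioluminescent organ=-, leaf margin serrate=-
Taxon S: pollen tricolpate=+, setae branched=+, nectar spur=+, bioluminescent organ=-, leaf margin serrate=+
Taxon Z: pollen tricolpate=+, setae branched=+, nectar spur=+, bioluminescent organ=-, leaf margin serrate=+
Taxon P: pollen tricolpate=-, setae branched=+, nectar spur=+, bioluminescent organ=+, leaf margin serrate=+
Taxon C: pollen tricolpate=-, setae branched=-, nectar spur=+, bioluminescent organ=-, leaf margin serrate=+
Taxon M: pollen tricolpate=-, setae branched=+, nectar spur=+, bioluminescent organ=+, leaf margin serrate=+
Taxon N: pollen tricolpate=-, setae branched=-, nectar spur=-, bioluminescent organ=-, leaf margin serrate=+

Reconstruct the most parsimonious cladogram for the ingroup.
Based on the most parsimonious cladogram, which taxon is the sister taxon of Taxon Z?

Taxon S

The outgroup has state '-' for every character, so '+' is the derived state throughout.
pollen tricolpate: derived state '+' in Taxon S and Taxon Z only — synapomorphy for {Taxon S, Taxon Z}.
Only Taxon M, Taxon P, Taxon S, and Taxon Z show the derived state '+' for setae branched, supporting them as a clade.
nectar spur: derived state '+' in Taxon C, Taxon M, Taxon P, Taxon S, and Taxon Z only — synapomorphy for {Taxon C, Taxon M, Taxon P, Taxon S, Taxon Z}.
Only Taxon M and Taxon P show the derived state '+' for bioluminescent organ, supporting them as a clade.
leaf margin serrate (derived state '+') is shared by all ingroup taxa — unites the whole ingroup.
Most parsimonious ingroup topology: ((((Taxon S,Taxon Z),(Taxon P,Taxon M)),Taxon C),Taxon N).
Taxon Z and Taxon S form a cherry on this tree, so they are sister taxa.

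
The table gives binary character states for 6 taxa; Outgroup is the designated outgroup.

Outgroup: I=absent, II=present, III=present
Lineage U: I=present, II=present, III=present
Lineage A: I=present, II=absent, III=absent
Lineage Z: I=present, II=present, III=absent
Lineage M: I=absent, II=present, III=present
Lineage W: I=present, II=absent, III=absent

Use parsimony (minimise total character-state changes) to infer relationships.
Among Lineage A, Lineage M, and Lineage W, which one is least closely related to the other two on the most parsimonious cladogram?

Character polarity is set by the outgroup: the derived state is whichever differs from the outgroup's state, so for II, III the derived state is 'absent', and for the remaining characters it is 'present'.
I: derived state 'present' in Lineage A, Lineage U, Lineage W, and Lineage Z only — synapomorphy for {Lineage A, Lineage U, Lineage W, Lineage Z}.
II: derived state 'absent' in Lineage A and Lineage W only — synapomorphy for {Lineage A, Lineage W}.
III (derived state 'absent') is shared by Lineage A, Lineage W, and Lineage Z — a synapomorphy uniting that clade.
Most parsimonious ingroup topology: ((Lineage U,((Lineage A,Lineage W),Lineage Z)),Lineage M).
Lineage A and Lineage W share a more recent common ancestor with each other than either does with Lineage M, so Lineage M is the least closely related of the three.

Lineage M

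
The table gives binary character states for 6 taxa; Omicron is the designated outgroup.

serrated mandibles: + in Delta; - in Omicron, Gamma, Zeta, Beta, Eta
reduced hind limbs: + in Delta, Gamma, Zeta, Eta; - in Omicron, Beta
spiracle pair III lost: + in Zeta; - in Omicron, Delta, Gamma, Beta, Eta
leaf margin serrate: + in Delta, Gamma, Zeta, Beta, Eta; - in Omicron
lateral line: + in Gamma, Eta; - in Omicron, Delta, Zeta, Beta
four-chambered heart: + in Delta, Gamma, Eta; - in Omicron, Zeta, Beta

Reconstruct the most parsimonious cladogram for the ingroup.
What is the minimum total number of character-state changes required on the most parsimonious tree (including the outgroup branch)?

The outgroup has state '-' for every character, so '+' is the derived state throughout.
serrated mandibles (derived state '+') is unique to Delta (autapomorphy; uninformative for grouping).
Only Delta, Eta, Gamma, and Zeta show the derived state '+' for reduced hind limbs, supporting them as a clade.
spiracle pair III lost: derived state '+' in Zeta only — an autapomorphy, so it tells us nothing about relationships among taxa.
All ingroup taxa share the derived state '+' for leaf margin serrate; it defines the ingroup but does not resolve relationships within it.
lateral line (derived state '+') is shared by Eta and Gamma — a synapomorphy uniting that clade.
four-chambered heart: derived state '+' in Delta, Eta, and Gamma only — synapomorphy for {Delta, Eta, Gamma}.
Most parsimonious ingroup topology: (((Delta,(Gamma,Eta)),Zeta),Beta).
Changes per character on this tree: serrated mandibles: 1; reduced hind limbs: 1; spiracle pair III lost: 1; leaf margin serrate: 1; lateral line: 1; four-chambered heart: 1.
Total = 6.

6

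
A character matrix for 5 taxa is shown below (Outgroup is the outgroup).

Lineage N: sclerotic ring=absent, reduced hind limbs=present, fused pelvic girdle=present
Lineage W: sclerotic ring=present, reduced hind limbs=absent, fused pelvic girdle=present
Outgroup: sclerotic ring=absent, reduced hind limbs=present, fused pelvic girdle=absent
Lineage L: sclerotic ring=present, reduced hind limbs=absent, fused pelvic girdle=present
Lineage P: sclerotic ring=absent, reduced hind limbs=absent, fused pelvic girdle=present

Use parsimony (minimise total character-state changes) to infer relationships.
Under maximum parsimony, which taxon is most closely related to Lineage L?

Lineage W

Character polarity is set by the outgroup: the derived state is whichever differs from the outgroup's state, so for reduced hind limbs the derived state is 'absent', and for the remaining characters it is 'present'.
Only Lineage L and Lineage W show the derived state 'present' for sclerotic ring, supporting them as a clade.
Only Lineage L, Lineage P, and Lineage W show the derived state 'absent' for reduced hind limbs, supporting them as a clade.
fused pelvic girdle (derived state 'present') is shared by all ingroup taxa — unites the whole ingroup.
Most parsimonious ingroup topology: ((Lineage P,(Lineage L,Lineage W)),Lineage N).
Lineage L and Lineage W form a cherry on this tree, so they are sister taxa.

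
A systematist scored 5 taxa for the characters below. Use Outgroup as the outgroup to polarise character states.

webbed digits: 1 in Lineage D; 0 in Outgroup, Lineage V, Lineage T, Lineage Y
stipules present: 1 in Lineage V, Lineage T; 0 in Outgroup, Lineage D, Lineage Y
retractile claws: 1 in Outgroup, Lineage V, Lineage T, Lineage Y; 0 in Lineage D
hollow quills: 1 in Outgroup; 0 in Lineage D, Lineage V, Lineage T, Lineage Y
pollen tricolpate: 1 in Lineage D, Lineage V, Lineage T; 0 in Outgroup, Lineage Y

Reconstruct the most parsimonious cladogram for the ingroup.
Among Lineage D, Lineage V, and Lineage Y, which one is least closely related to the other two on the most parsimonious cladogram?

Lineage Y

Character polarity is set by the outgroup: the derived state is whichever differs from the outgroup's state, so for retractile claws, hollow quills the derived state is '0', and for the remaining characters it is '1'.
webbed digits (derived state '1') is unique to Lineage D (autapomorphy; uninformative for grouping).
stipules present: derived state '1' in Lineage T and Lineage V only — synapomorphy for {Lineage T, Lineage V}.
retractile claws: derived state '0' in Lineage D only — an autapomorphy, so it tells us nothing about relationships among taxa.
All ingroup taxa share the derived state '0' for hollow quills; it defines the ingroup but does not resolve relationships within it.
Only Lineage D, Lineage T, and Lineage V show the derived state '1' for pollen tricolpate, supporting them as a clade.
Most parsimonious ingroup topology: ((Lineage D,(Lineage V,Lineage T)),Lineage Y).
Lineage D and Lineage V share a more recent common ancestor with each other than either does with Lineage Y, so Lineage Y is the least closely related of the three.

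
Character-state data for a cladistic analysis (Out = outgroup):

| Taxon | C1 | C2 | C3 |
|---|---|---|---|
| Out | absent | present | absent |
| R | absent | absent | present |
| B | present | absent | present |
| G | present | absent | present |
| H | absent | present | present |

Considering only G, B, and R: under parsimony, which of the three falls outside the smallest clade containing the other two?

Character polarity is set by the outgroup: the derived state is whichever differs from the outgroup's state, so for C2 the derived state is 'absent', and for the remaining characters it is 'present'.
C1: derived state 'present' in B and G only — synapomorphy for {B, G}.
C2 (derived state 'absent') is shared by B, G, and R — a synapomorphy uniting that clade.
C3 (derived state 'present') is shared by all ingroup taxa — unites the whole ingroup.
Most parsimonious ingroup topology: ((R,(B,G)),H).
G and B share a more recent common ancestor with each other than either does with R, so R is the least closely related of the three.

R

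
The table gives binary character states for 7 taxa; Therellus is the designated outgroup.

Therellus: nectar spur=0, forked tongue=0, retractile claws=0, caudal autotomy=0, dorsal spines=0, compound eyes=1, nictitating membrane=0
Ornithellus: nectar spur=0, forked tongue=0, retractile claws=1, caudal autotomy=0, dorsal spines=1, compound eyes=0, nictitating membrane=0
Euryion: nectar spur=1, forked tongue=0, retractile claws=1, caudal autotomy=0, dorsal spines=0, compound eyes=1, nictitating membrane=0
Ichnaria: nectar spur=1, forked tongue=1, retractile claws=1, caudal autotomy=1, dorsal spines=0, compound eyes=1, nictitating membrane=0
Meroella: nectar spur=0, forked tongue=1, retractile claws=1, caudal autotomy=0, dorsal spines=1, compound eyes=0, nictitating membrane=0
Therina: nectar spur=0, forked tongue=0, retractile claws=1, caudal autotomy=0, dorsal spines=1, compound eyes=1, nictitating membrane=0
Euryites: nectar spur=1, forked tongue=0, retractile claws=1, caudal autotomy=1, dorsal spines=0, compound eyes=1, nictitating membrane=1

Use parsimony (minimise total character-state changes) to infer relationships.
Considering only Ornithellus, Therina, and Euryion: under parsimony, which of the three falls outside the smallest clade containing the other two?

Character polarity is set by the outgroup: the derived state is whichever differs from the outgroup's state, so for compound eyes the derived state is '0', and for the remaining characters it is '1'.
nectar spur: derived state '1' in Euryion, Euryites, and Ichnaria only — synapomorphy for {Euryion, Euryites, Ichnaria}.
forked tongue (state '1') occurs in Ichnaria and Meroella but conflicts with the nesting implied by the other characters — most parsimoniously interpreted as homoplasy.
retractile claws (derived state '1') is shared by all ingroup taxa — unites the whole ingroup.
Only Euryites and Ichnaria show the derived state '1' for caudal autotomy, supporting them as a clade.
Only Meroella, Ornithellus, and Therina show the derived state '1' for dorsal spines, supporting them as a clade.
compound eyes: derived state '0' in Meroella and Ornithellus only — synapomorphy for {Meroella, Ornithellus}.
nictitating membrane: derived state '1' in Euryites only — an autapomorphy, so it tells us nothing about relationships among taxa.
Most parsimonious ingroup topology: (((Ornithellus,Meroella),Therina),(Euryion,(Ichnaria,Euryites))).
Therina and Ornithellus share a more recent common ancestor with each other than either does with Euryion, so Euryion is the least closely related of the three.

Euryion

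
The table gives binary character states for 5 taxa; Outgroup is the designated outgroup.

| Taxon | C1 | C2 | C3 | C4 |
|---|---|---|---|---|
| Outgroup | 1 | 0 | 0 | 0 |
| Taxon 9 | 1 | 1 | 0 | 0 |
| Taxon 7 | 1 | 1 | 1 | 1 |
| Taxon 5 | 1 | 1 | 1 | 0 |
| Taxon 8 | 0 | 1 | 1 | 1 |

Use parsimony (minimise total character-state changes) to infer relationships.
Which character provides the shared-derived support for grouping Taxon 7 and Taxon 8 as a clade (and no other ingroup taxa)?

Character polarity is set by the outgroup: the derived state is whichever differs from the outgroup's state, so for C1 the derived state is '0', and for the remaining characters it is '1'.
C1: derived state '0' in Taxon 8 only — an autapomorphy, so it tells us nothing about relationships among taxa.
All ingroup taxa share the derived state '1' for C2; it defines the ingroup but does not resolve relationships within it.
C3: derived state '1' in Taxon 5, Taxon 7, and Taxon 8 only — synapomorphy for {Taxon 5, Taxon 7, Taxon 8}.
Only Taxon 7 and Taxon 8 show the derived state '1' for C4, supporting them as a clade.
Most parsimonious ingroup topology: (Taxon 9,((Taxon 7,Taxon 8),Taxon 5)).
The clade {Taxon 7, Taxon 8} is supported by C4: its derived state '1' occurs in exactly those taxa and in no other taxon (including the outgroup).

C4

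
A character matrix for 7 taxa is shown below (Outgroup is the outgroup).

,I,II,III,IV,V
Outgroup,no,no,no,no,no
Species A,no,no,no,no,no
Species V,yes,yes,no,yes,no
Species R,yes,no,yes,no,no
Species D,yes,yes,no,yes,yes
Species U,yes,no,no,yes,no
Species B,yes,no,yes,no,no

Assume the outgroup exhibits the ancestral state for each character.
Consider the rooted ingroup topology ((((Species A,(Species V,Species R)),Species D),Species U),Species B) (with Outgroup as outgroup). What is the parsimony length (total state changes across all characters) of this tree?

10

Map each character onto ((((Species A,(Species V,Species R)),Species D),Species U),Species B) (rooted by Outgroup) and count the minimum state changes it requires (Fitch parsimony):
I: 2; II: 2; III: 2; IV: 3; V: 1.
Total tree length = 10.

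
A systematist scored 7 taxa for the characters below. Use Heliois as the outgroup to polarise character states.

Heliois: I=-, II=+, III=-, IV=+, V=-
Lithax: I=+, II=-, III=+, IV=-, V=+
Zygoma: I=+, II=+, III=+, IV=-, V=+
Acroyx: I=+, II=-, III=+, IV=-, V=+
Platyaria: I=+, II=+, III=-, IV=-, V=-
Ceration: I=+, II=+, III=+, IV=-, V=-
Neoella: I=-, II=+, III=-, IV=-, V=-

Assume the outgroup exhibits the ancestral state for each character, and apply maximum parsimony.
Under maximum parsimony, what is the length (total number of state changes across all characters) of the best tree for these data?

5

Character polarity is set by the outgroup: the derived state is whichever differs from the outgroup's state, so for II, IV the derived state is '-', and for the remaining characters it is '+'.
I: derived state '+' in Acroyx, Ceration, Lithax, Platyaria, and Zygoma only — synapomorphy for {Acroyx, Ceration, Lithax, Platyaria, Zygoma}.
II (derived state '-') is shared by Acroyx and Lithax — a synapomorphy uniting that clade.
Only Acroyx, Ceration, Lithax, and Zygoma show the derived state '+' for III, supporting them as a clade.
All ingroup taxa share the derived state '-' for IV; it defines the ingroup but does not resolve relationships within it.
V (derived state '+') is shared by Acroyx, Lithax, and Zygoma — a synapomorphy uniting that clade.
Most parsimonious ingroup topology: (((((Lithax,Acroyx),Zygoma),Ceration),Platyaria),Neoella).
Changes per character on this tree: I: 1; II: 1; III: 1; IV: 1; V: 1.
Total = 5.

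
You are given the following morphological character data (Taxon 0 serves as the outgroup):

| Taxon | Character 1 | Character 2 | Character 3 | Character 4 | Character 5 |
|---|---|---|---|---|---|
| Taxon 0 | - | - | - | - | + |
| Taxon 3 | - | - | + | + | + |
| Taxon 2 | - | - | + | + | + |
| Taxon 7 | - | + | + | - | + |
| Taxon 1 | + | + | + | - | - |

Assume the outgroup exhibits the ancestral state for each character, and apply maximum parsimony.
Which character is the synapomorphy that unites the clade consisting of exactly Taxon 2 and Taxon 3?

Character 4

Character polarity is set by the outgroup: the derived state is whichever differs from the outgroup's state, so for Character 5 the derived state is '-', and for the remaining characters it is '+'.
Character 1: derived state '+' in Taxon 1 only — an autapomorphy, so it tells us nothing about relationships among taxa.
Character 2: derived state '+' in Taxon 1 and Taxon 7 only — synapomorphy for {Taxon 1, Taxon 7}.
All ingroup taxa share the derived state '+' for Character 3; it defines the ingroup but does not resolve relationships within it.
Only Taxon 2 and Taxon 3 show the derived state '+' for Character 4, supporting them as a clade.
Character 5 (derived state '-') is unique to Taxon 1 (autapomorphy; uninformative for grouping).
Most parsimonious ingroup topology: ((Taxon 3,Taxon 2),(Taxon 7,Taxon 1)).
The clade {Taxon 2, Taxon 3} is supported by Character 4: its derived state '+' occurs in exactly those taxa and in no other taxon (including the outgroup).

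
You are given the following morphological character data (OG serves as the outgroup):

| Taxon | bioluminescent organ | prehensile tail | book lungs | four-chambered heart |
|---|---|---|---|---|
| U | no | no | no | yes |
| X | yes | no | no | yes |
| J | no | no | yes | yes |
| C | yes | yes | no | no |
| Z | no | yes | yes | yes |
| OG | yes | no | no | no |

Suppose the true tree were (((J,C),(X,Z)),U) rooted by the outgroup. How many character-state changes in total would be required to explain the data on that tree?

9

Map each character onto (((J,C),(X,Z)),U) (rooted by OG) and count the minimum state changes it requires (Fitch parsimony):
bioluminescent organ: 3; prehensile tail: 2; book lungs: 2; four-chambered heart: 2.
Total tree length = 9.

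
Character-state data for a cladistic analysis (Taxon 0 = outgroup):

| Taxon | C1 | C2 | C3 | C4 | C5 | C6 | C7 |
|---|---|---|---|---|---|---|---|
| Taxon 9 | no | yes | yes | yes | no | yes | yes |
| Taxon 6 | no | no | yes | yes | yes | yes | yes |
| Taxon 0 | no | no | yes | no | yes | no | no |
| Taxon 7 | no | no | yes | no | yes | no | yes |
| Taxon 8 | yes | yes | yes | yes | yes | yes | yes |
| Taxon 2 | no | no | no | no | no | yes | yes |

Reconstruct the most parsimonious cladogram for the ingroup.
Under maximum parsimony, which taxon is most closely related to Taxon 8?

Character polarity is set by the outgroup: the derived state is whichever differs from the outgroup's state, so for C3, C5 the derived state is 'no', and for the remaining characters it is 'yes'.
C1 (derived state 'yes') is unique to Taxon 8 (autapomorphy; uninformative for grouping).
C2 (derived state 'yes') is shared by Taxon 8 and Taxon 9 — a synapomorphy uniting that clade.
C3: derived state 'no' in Taxon 2 only — an autapomorphy, so it tells us nothing about relationships among taxa.
C4: derived state 'yes' in Taxon 6, Taxon 8, and Taxon 9 only — synapomorphy for {Taxon 6, Taxon 8, Taxon 9}.
C5 groups Taxon 2 and Taxon 9, which is incompatible with the clades supported by the remaining characters; treating it as convergent (homoplasy) costs fewer steps than any alternative tree.
C6 (derived state 'yes') is shared by Taxon 2, Taxon 6, Taxon 8, and Taxon 9 — a synapomorphy uniting that clade.
C7 (derived state 'yes') is shared by all ingroup taxa — unites the whole ingroup.
Most parsimonious ingroup topology: ((((Taxon 8,Taxon 9),Taxon 6),Taxon 2),Taxon 7).
Taxon 8 and Taxon 9 form a cherry on this tree, so they are sister taxa.

Taxon 9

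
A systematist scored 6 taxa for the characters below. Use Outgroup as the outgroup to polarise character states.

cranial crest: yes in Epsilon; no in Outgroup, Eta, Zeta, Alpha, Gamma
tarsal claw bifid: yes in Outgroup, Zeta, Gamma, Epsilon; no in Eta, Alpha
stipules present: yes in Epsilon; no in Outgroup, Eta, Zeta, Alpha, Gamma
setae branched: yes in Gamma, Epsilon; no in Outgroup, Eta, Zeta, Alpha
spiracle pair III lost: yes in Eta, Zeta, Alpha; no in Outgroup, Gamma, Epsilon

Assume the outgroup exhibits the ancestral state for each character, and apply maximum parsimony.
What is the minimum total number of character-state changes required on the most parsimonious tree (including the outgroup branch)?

5

Character polarity is set by the outgroup: the derived state is whichever differs from the outgroup's state, so for tarsal claw bifid the derived state is 'no', and for the remaining characters it is 'yes'.
cranial crest: derived state 'yes' in Epsilon only — an autapomorphy, so it tells us nothing about relationships among taxa.
Only Alpha and Eta show the derived state 'no' for tarsal claw bifid, supporting them as a clade.
stipules present: derived state 'yes' in Epsilon only — an autapomorphy, so it tells us nothing about relationships among taxa.
Only Epsilon and Gamma show the derived state 'yes' for setae branched, supporting them as a clade.
Only Alpha, Eta, and Zeta show the derived state 'yes' for spiracle pair III lost, supporting them as a clade.
Most parsimonious ingroup topology: (((Eta,Alpha),Zeta),(Gamma,Epsilon)).
Changes per character on this tree: cranial crest: 1; tarsal claw bifid: 1; stipules present: 1; setae branched: 1; spiracle pair III lost: 1.
Total = 5.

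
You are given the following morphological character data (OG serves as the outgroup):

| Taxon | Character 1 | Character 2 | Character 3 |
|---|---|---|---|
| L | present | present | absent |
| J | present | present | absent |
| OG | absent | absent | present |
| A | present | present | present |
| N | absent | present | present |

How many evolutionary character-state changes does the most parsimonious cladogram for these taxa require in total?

3

Character polarity is set by the outgroup: the derived state is whichever differs from the outgroup's state, so for Character 3 the derived state is 'absent', and for the remaining characters it is 'present'.
Character 1 (derived state 'present') is shared by A, J, and L — a synapomorphy uniting that clade.
Character 2 (derived state 'present') is shared by all ingroup taxa — unites the whole ingroup.
Only J and L show the derived state 'absent' for Character 3, supporting them as a clade.
Most parsimonious ingroup topology: (((J,L),A),N).
Changes per character on this tree: Character 1: 1; Character 2: 1; Character 3: 1.
Total = 3.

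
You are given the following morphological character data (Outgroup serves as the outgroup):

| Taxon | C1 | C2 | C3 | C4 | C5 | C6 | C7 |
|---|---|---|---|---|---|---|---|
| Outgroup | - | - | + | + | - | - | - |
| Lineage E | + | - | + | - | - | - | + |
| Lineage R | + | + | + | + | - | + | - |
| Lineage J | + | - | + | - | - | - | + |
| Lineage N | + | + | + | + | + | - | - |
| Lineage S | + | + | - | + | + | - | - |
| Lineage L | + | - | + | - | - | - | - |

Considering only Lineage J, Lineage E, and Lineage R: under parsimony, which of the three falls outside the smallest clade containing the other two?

Lineage R

Character polarity is set by the outgroup: the derived state is whichever differs from the outgroup's state, so for C3, C4 the derived state is '-', and for the remaining characters it is '+'.
C1 (derived state '+') is shared by all ingroup taxa — unites the whole ingroup.
Only Lineage N, Lineage R, and Lineage S show the derived state '+' for C2, supporting them as a clade.
C3 (derived state '-') is unique to Lineage S (autapomorphy; uninformative for grouping).
Only Lineage E, Lineage J, and Lineage L show the derived state '-' for C4, supporting them as a clade.
C5 (derived state '+') is shared by Lineage N and Lineage S — a synapomorphy uniting that clade.
C6 (derived state '+') is unique to Lineage R (autapomorphy; uninformative for grouping).
C7: derived state '+' in Lineage E and Lineage J only — synapomorphy for {Lineage E, Lineage J}.
Most parsimonious ingroup topology: (((Lineage S,Lineage N),Lineage R),((Lineage E,Lineage J),Lineage L)).
Lineage E and Lineage J share a more recent common ancestor with each other than either does with Lineage R, so Lineage R is the least closely related of the three.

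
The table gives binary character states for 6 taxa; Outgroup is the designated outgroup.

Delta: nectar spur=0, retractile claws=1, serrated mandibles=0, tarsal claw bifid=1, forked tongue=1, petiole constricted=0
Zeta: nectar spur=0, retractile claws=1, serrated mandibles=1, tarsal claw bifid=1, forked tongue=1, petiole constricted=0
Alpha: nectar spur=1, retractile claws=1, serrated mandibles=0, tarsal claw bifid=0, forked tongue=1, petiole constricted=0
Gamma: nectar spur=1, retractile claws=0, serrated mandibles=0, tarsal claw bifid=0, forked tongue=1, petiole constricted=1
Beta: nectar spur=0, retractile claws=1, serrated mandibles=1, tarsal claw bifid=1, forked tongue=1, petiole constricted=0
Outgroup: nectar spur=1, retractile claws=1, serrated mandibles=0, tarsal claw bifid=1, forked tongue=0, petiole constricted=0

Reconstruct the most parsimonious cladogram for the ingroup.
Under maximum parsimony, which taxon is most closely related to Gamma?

Alpha

Character polarity is set by the outgroup: the derived state is whichever differs from the outgroup's state, so for nectar spur, retractile claws, tarsal claw bifid the derived state is '0', and for the remaining characters it is '1'.
Only Beta, Delta, and Zeta show the derived state '0' for nectar spur, supporting them as a clade.
retractile claws (derived state '0') is unique to Gamma (autapomorphy; uninformative for grouping).
Only Beta and Zeta show the derived state '1' for serrated mandibles, supporting them as a clade.
Only Alpha and Gamma show the derived state '0' for tarsal claw bifid, supporting them as a clade.
All ingroup taxa share the derived state '1' for forked tongue; it defines the ingroup but does not resolve relationships within it.
petiole constricted: derived state '1' in Gamma only — an autapomorphy, so it tells us nothing about relationships among taxa.
Most parsimonious ingroup topology: (((Zeta,Beta),Delta),(Alpha,Gamma)).
Gamma and Alpha form a cherry on this tree, so they are sister taxa.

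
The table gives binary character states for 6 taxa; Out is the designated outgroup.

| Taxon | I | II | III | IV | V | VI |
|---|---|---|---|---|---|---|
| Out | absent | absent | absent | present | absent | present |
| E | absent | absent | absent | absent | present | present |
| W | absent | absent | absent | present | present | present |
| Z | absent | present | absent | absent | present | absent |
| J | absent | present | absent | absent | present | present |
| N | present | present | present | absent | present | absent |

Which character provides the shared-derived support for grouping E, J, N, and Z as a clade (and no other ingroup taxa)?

IV

Character polarity is set by the outgroup: the derived state is whichever differs from the outgroup's state, so for IV, VI the derived state is 'absent', and for the remaining characters it is 'present'.
I: derived state 'present' in N only — an autapomorphy, so it tells us nothing about relationships among taxa.
Only J, N, and Z show the derived state 'present' for II, supporting them as a clade.
III (derived state 'present') is unique to N (autapomorphy; uninformative for grouping).
Only E, J, N, and Z show the derived state 'absent' for IV, supporting them as a clade.
All ingroup taxa share the derived state 'present' for V; it defines the ingroup but does not resolve relationships within it.
Only N and Z show the derived state 'absent' for VI, supporting them as a clade.
Most parsimonious ingroup topology: ((E,((Z,N),J)),W).
The clade {E, J, N, Z} is supported by IV: its derived state 'absent' occurs in exactly those taxa and in no other taxon (including the outgroup).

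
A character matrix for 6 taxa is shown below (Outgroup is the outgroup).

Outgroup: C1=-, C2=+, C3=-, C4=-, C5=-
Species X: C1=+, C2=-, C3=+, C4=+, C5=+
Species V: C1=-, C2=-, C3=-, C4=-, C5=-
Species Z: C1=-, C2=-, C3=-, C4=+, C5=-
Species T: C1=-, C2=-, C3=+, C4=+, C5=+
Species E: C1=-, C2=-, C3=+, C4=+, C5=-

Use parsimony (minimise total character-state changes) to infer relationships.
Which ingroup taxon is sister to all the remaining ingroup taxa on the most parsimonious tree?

Character polarity is set by the outgroup: the derived state is whichever differs from the outgroup's state, so for C2 the derived state is '-', and for the remaining characters it is '+'.
C1: derived state '+' in Species X only — an autapomorphy, so it tells us nothing about relationships among taxa.
All ingroup taxa share the derived state '-' for C2; it defines the ingroup but does not resolve relationships within it.
C3 (derived state '+') is shared by Species E, Species T, and Species X — a synapomorphy uniting that clade.
Only Species E, Species T, Species X, and Species Z show the derived state '+' for C4, supporting them as a clade.
C5: derived state '+' in Species T and Species X only — synapomorphy for {Species T, Species X}.
Most parsimonious ingroup topology: ((((Species X,Species T),Species E),Species Z),Species V).
Species V is sister to the clade containing all other ingroup taxa, so it is the earliest-diverging (most basal) ingroup lineage.

Species V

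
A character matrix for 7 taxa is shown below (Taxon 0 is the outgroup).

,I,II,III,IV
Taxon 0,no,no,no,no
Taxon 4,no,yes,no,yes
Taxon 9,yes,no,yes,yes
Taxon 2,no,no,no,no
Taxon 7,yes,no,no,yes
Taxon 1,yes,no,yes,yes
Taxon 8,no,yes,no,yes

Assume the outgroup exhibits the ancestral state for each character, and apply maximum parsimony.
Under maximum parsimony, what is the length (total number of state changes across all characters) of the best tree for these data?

The outgroup has state 'no' for every character, so 'yes' is the derived state throughout.
Only Taxon 1, Taxon 7, and Taxon 9 show the derived state 'yes' for I, supporting them as a clade.
Only Taxon 4 and Taxon 8 show the derived state 'yes' for II, supporting them as a clade.
III: derived state 'yes' in Taxon 1 and Taxon 9 only — synapomorphy for {Taxon 1, Taxon 9}.
IV (derived state 'yes') is shared by Taxon 1, Taxon 4, Taxon 7, Taxon 8, and Taxon 9 — a synapomorphy uniting that clade.
Most parsimonious ingroup topology: (((Taxon 4,Taxon 8),((Taxon 9,Taxon 1),Taxon 7)),Taxon 2).
Changes per character on this tree: I: 1; II: 1; III: 1; IV: 1.
Total = 4.

4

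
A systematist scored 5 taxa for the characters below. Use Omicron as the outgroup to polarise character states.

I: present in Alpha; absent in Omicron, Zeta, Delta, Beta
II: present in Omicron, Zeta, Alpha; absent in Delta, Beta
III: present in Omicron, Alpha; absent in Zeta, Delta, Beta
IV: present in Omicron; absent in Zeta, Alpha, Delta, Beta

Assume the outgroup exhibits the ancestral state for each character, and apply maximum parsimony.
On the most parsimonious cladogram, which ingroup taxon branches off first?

Alpha

Character polarity is set by the outgroup: the derived state is whichever differs from the outgroup's state, so for II, III, IV the derived state is 'absent', and for the remaining characters it is 'present'.
I: derived state 'present' in Alpha only — an autapomorphy, so it tells us nothing about relationships among taxa.
II (derived state 'absent') is shared by Beta and Delta — a synapomorphy uniting that clade.
Only Beta, Delta, and Zeta show the derived state 'absent' for III, supporting them as a clade.
All ingroup taxa share the derived state 'absent' for IV; it defines the ingroup but does not resolve relationships within it.
Most parsimonious ingroup topology: ((Zeta,(Delta,Beta)),Alpha).
Alpha is sister to the clade containing all other ingroup taxa, so it is the earliest-diverging (most basal) ingroup lineage.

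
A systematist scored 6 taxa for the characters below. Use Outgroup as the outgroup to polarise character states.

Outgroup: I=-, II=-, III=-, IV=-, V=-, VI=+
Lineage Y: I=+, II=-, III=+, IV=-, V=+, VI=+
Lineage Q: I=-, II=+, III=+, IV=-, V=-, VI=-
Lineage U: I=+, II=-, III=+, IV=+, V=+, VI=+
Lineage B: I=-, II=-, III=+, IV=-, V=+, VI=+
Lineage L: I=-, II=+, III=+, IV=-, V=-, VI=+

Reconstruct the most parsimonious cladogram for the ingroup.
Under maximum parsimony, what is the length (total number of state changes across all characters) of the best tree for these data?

6

Character polarity is set by the outgroup: the derived state is whichever differs from the outgroup's state, so for VI the derived state is '-', and for the remaining characters it is '+'.
I (derived state '+') is shared by Lineage U and Lineage Y — a synapomorphy uniting that clade.
II (derived state '+') is shared by Lineage L and Lineage Q — a synapomorphy uniting that clade.
All ingroup taxa share the derived state '+' for III; it defines the ingroup but does not resolve relationships within it.
IV (derived state '+') is unique to Lineage U (autapomorphy; uninformative for grouping).
Only Lineage B, Lineage U, and Lineage Y show the derived state '+' for V, supporting them as a clade.
VI (derived state '-') is unique to Lineage Q (autapomorphy; uninformative for grouping).
Most parsimonious ingroup topology: (((Lineage Y,Lineage U),Lineage B),(Lineage Q,Lineage L)).
Changes per character on this tree: I: 1; II: 1; III: 1; IV: 1; V: 1; VI: 1.
Total = 6.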